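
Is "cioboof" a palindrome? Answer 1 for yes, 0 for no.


Input: cioboof
Reversed: fooboic
  Compare pos 0 ('c') with pos 6 ('f'): MISMATCH
  Compare pos 1 ('i') with pos 5 ('o'): MISMATCH
  Compare pos 2 ('o') with pos 4 ('o'): match
Result: not a palindrome

0


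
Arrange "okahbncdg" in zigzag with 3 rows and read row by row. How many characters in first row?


Zigzag "okahbncdg" into 3 rows:
Placing characters:
  'o' => row 0
  'k' => row 1
  'a' => row 2
  'h' => row 1
  'b' => row 0
  'n' => row 1
  'c' => row 2
  'd' => row 1
  'g' => row 0
Rows:
  Row 0: "obg"
  Row 1: "khnd"
  Row 2: "ac"
First row length: 3

3


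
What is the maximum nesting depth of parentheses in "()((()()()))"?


Input: "()((()()()))"
Tracking depth:
  Position 0 '(': depth becomes 1
  Position 1 ')': depth becomes 0
  Position 2 '(': depth becomes 1
  Position 3 '(': depth becomes 2
  Position 4 '(': depth becomes 3
  Position 5 ')': depth becomes 2
  Position 6 '(': depth becomes 3
  Position 7 ')': depth becomes 2
  Position 8 '(': depth becomes 3
  Position 9 ')': depth becomes 2
  Position 10 ')': depth becomes 1
  Position 11 ')': depth becomes 0
Maximum depth reached: 3

3


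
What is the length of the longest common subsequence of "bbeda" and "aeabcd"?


LCS of "bbeda" and "aeabcd"
DP table:
           a    e    a    b    c    d
      0    0    0    0    0    0    0
  b   0    0    0    0    1    1    1
  b   0    0    0    0    1    1    1
  e   0    0    1    1    1    1    1
  d   0    0    1    1    1    1    2
  a   0    1    1    2    2    2    2
LCS length = dp[5][6] = 2

2


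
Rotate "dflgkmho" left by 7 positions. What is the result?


Input: "dflgkmho", rotate left by 7
First 7 characters: "dflgkmh"
Remaining characters: "o"
Concatenate remaining + first: "o" + "dflgkmh" = "odflgkmh"

odflgkmh


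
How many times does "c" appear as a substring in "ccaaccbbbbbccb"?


Searching for "c" in "ccaaccbbbbbccb"
Scanning each position:
  Position 0: "c" => MATCH
  Position 1: "c" => MATCH
  Position 2: "a" => no
  Position 3: "a" => no
  Position 4: "c" => MATCH
  Position 5: "c" => MATCH
  Position 6: "b" => no
  Position 7: "b" => no
  Position 8: "b" => no
  Position 9: "b" => no
  Position 10: "b" => no
  Position 11: "c" => MATCH
  Position 12: "c" => MATCH
  Position 13: "b" => no
Total occurrences: 6

6


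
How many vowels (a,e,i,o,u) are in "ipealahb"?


Input: ipealahb
Checking each character:
  'i' at position 0: vowel (running total: 1)
  'p' at position 1: consonant
  'e' at position 2: vowel (running total: 2)
  'a' at position 3: vowel (running total: 3)
  'l' at position 4: consonant
  'a' at position 5: vowel (running total: 4)
  'h' at position 6: consonant
  'b' at position 7: consonant
Total vowels: 4

4


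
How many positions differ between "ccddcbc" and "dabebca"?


Comparing "ccddcbc" and "dabebca" position by position:
  Position 0: 'c' vs 'd' => DIFFER
  Position 1: 'c' vs 'a' => DIFFER
  Position 2: 'd' vs 'b' => DIFFER
  Position 3: 'd' vs 'e' => DIFFER
  Position 4: 'c' vs 'b' => DIFFER
  Position 5: 'b' vs 'c' => DIFFER
  Position 6: 'c' vs 'a' => DIFFER
Positions that differ: 7

7


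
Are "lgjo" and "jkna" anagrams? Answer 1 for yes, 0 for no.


Strings: "lgjo", "jkna"
Sorted first:  gjlo
Sorted second: ajkn
Differ at position 0: 'g' vs 'a' => not anagrams

0


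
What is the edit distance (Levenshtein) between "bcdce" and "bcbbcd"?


Computing edit distance: "bcdce" -> "bcbbcd"
DP table:
           b    c    b    b    c    d
      0    1    2    3    4    5    6
  b   1    0    1    2    3    4    5
  c   2    1    0    1    2    3    4
  d   3    2    1    1    2    3    3
  c   4    3    2    2    2    2    3
  e   5    4    3    3    3    3    3
Edit distance = dp[5][6] = 3

3


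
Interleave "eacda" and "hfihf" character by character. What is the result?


Interleaving "eacda" and "hfihf":
  Position 0: 'e' from first, 'h' from second => "eh"
  Position 1: 'a' from first, 'f' from second => "af"
  Position 2: 'c' from first, 'i' from second => "ci"
  Position 3: 'd' from first, 'h' from second => "dh"
  Position 4: 'a' from first, 'f' from second => "af"
Result: ehafcidhaf

ehafcidhaf


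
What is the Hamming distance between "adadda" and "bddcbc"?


Comparing "adadda" and "bddcbc" position by position:
  Position 0: 'a' vs 'b' => differ
  Position 1: 'd' vs 'd' => same
  Position 2: 'a' vs 'd' => differ
  Position 3: 'd' vs 'c' => differ
  Position 4: 'd' vs 'b' => differ
  Position 5: 'a' vs 'c' => differ
Total differences (Hamming distance): 5

5


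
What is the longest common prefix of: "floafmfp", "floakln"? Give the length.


Words: floafmfp, floakln
  Position 0: all 'f' => match
  Position 1: all 'l' => match
  Position 2: all 'o' => match
  Position 3: all 'a' => match
  Position 4: ('f', 'k') => mismatch, stop
LCP = "floa" (length 4)

4


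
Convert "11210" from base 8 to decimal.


Input: "11210" in base 8
Positional expansion:
  Digit '1' (value 1) x 8^4 = 4096
  Digit '1' (value 1) x 8^3 = 512
  Digit '2' (value 2) x 8^2 = 128
  Digit '1' (value 1) x 8^1 = 8
  Digit '0' (value 0) x 8^0 = 0
Sum = 4744

4744


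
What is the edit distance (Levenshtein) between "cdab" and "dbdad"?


Computing edit distance: "cdab" -> "dbdad"
DP table:
           d    b    d    a    d
      0    1    2    3    4    5
  c   1    1    2    3    4    5
  d   2    1    2    2    3    4
  a   3    2    2    3    2    3
  b   4    3    2    3    3    3
Edit distance = dp[4][5] = 3

3


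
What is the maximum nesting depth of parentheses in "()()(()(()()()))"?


Input: "()()(()(()()()))"
Tracking depth:
  Position 0 '(': depth becomes 1
  Position 1 ')': depth becomes 0
  Position 2 '(': depth becomes 1
  Position 3 ')': depth becomes 0
  Position 4 '(': depth becomes 1
  Position 5 '(': depth becomes 2
  Position 6 ')': depth becomes 1
  Position 7 '(': depth becomes 2
  Position 8 '(': depth becomes 3
  Position 9 ')': depth becomes 2
  Position 10 '(': depth becomes 3
  Position 11 ')': depth becomes 2
  Position 12 '(': depth becomes 3
  Position 13 ')': depth becomes 2
  Position 14 ')': depth becomes 1
  Position 15 ')': depth becomes 0
Maximum depth reached: 3

3


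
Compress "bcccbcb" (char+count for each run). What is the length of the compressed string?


Input: bcccbcb
Runs:
  'b' x 1 => "b1"
  'c' x 3 => "c3"
  'b' x 1 => "b1"
  'c' x 1 => "c1"
  'b' x 1 => "b1"
Compressed: "b1c3b1c1b1"
Compressed length: 10

10


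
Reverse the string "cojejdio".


Input: cojejdio
Reading characters right to left:
  Position 7: 'o'
  Position 6: 'i'
  Position 5: 'd'
  Position 4: 'j'
  Position 3: 'e'
  Position 2: 'j'
  Position 1: 'o'
  Position 0: 'c'
Reversed: oidjejoc

oidjejoc


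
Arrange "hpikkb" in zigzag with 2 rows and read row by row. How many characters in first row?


Zigzag "hpikkb" into 2 rows:
Placing characters:
  'h' => row 0
  'p' => row 1
  'i' => row 0
  'k' => row 1
  'k' => row 0
  'b' => row 1
Rows:
  Row 0: "hik"
  Row 1: "pkb"
First row length: 3

3


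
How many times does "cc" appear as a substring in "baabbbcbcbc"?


Searching for "cc" in "baabbbcbcbc"
Scanning each position:
  Position 0: "ba" => no
  Position 1: "aa" => no
  Position 2: "ab" => no
  Position 3: "bb" => no
  Position 4: "bb" => no
  Position 5: "bc" => no
  Position 6: "cb" => no
  Position 7: "bc" => no
  Position 8: "cb" => no
  Position 9: "bc" => no
Total occurrences: 0

0


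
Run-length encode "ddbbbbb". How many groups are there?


Input: ddbbbbb
Scanning for consecutive runs:
  Group 1: 'd' x 2 (positions 0-1)
  Group 2: 'b' x 5 (positions 2-6)
Total groups: 2

2


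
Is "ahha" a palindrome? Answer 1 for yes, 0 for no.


Input: ahha
Reversed: ahha
  Compare pos 0 ('a') with pos 3 ('a'): match
  Compare pos 1 ('h') with pos 2 ('h'): match
Result: palindrome

1


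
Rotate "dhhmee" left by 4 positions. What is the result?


Input: "dhhmee", rotate left by 4
First 4 characters: "dhhm"
Remaining characters: "ee"
Concatenate remaining + first: "ee" + "dhhm" = "eedhhm"

eedhhm


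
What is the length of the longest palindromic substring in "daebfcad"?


Input: "daebfcad"
Checking substrings for palindromes:
  No multi-char palindromic substrings found
Longest palindromic substring: "d" with length 1

1


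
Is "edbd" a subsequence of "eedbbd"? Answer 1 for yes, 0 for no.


Check if "edbd" is a subsequence of "eedbbd"
Greedy scan:
  Position 0 ('e'): matches sub[0] = 'e'
  Position 1 ('e'): no match needed
  Position 2 ('d'): matches sub[1] = 'd'
  Position 3 ('b'): matches sub[2] = 'b'
  Position 4 ('b'): no match needed
  Position 5 ('d'): matches sub[3] = 'd'
All 4 characters matched => is a subsequence

1


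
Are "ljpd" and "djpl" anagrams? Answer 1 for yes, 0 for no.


Strings: "ljpd", "djpl"
Sorted first:  djlp
Sorted second: djlp
Sorted forms match => anagrams

1


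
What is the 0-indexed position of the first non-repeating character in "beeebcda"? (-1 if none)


Input: beeebcda
Character frequencies:
  'a': 1
  'b': 2
  'c': 1
  'd': 1
  'e': 3
Scanning left to right for freq == 1:
  Position 0 ('b'): freq=2, skip
  Position 1 ('e'): freq=3, skip
  Position 2 ('e'): freq=3, skip
  Position 3 ('e'): freq=3, skip
  Position 4 ('b'): freq=2, skip
  Position 5 ('c'): unique! => answer = 5

5


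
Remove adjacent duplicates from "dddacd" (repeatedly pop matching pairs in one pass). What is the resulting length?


Input: dddacd
Stack-based adjacent duplicate removal:
  Read 'd': push. Stack: d
  Read 'd': matches stack top 'd' => pop. Stack: (empty)
  Read 'd': push. Stack: d
  Read 'a': push. Stack: da
  Read 'c': push. Stack: dac
  Read 'd': push. Stack: dacd
Final stack: "dacd" (length 4)

4


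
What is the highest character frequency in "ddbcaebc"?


Input: ddbcaebc
Character counts:
  'a': 1
  'b': 2
  'c': 2
  'd': 2
  'e': 1
Maximum frequency: 2

2


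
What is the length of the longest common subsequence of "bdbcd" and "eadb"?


LCS of "bdbcd" and "eadb"
DP table:
           e    a    d    b
      0    0    0    0    0
  b   0    0    0    0    1
  d   0    0    0    1    1
  b   0    0    0    1    2
  c   0    0    0    1    2
  d   0    0    0    1    2
LCS length = dp[5][4] = 2

2


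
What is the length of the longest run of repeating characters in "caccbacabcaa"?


Input: "caccbacabcaa"
Scanning for longest run:
  Position 1 ('a'): new char, reset run to 1
  Position 2 ('c'): new char, reset run to 1
  Position 3 ('c'): continues run of 'c', length=2
  Position 4 ('b'): new char, reset run to 1
  Position 5 ('a'): new char, reset run to 1
  Position 6 ('c'): new char, reset run to 1
  Position 7 ('a'): new char, reset run to 1
  Position 8 ('b'): new char, reset run to 1
  Position 9 ('c'): new char, reset run to 1
  Position 10 ('a'): new char, reset run to 1
  Position 11 ('a'): continues run of 'a', length=2
Longest run: 'c' with length 2

2


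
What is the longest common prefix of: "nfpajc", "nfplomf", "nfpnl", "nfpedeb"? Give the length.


Words: nfpajc, nfplomf, nfpnl, nfpedeb
  Position 0: all 'n' => match
  Position 1: all 'f' => match
  Position 2: all 'p' => match
  Position 3: ('a', 'l', 'n', 'e') => mismatch, stop
LCP = "nfp" (length 3)

3


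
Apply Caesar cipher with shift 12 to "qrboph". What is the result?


Caesar cipher: shift "qrboph" by 12
  'q' (pos 16) + 12 = pos 2 = 'c'
  'r' (pos 17) + 12 = pos 3 = 'd'
  'b' (pos 1) + 12 = pos 13 = 'n'
  'o' (pos 14) + 12 = pos 0 = 'a'
  'p' (pos 15) + 12 = pos 1 = 'b'
  'h' (pos 7) + 12 = pos 19 = 't'
Result: cdnabt

cdnabt


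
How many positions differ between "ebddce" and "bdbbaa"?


Comparing "ebddce" and "bdbbaa" position by position:
  Position 0: 'e' vs 'b' => DIFFER
  Position 1: 'b' vs 'd' => DIFFER
  Position 2: 'd' vs 'b' => DIFFER
  Position 3: 'd' vs 'b' => DIFFER
  Position 4: 'c' vs 'a' => DIFFER
  Position 5: 'e' vs 'a' => DIFFER
Positions that differ: 6

6


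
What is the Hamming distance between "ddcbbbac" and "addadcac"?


Comparing "ddcbbbac" and "addadcac" position by position:
  Position 0: 'd' vs 'a' => differ
  Position 1: 'd' vs 'd' => same
  Position 2: 'c' vs 'd' => differ
  Position 3: 'b' vs 'a' => differ
  Position 4: 'b' vs 'd' => differ
  Position 5: 'b' vs 'c' => differ
  Position 6: 'a' vs 'a' => same
  Position 7: 'c' vs 'c' => same
Total differences (Hamming distance): 5

5


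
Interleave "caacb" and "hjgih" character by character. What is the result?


Interleaving "caacb" and "hjgih":
  Position 0: 'c' from first, 'h' from second => "ch"
  Position 1: 'a' from first, 'j' from second => "aj"
  Position 2: 'a' from first, 'g' from second => "ag"
  Position 3: 'c' from first, 'i' from second => "ci"
  Position 4: 'b' from first, 'h' from second => "bh"
Result: chajagcibh

chajagcibh


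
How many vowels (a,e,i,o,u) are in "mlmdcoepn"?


Input: mlmdcoepn
Checking each character:
  'm' at position 0: consonant
  'l' at position 1: consonant
  'm' at position 2: consonant
  'd' at position 3: consonant
  'c' at position 4: consonant
  'o' at position 5: vowel (running total: 1)
  'e' at position 6: vowel (running total: 2)
  'p' at position 7: consonant
  'n' at position 8: consonant
Total vowels: 2

2


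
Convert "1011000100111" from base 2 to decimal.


Input: "1011000100111" in base 2
Positional expansion:
  Digit '1' (value 1) x 2^12 = 4096
  Digit '0' (value 0) x 2^11 = 0
  Digit '1' (value 1) x 2^10 = 1024
  Digit '1' (value 1) x 2^9 = 512
  Digit '0' (value 0) x 2^8 = 0
  Digit '0' (value 0) x 2^7 = 0
  Digit '0' (value 0) x 2^6 = 0
  Digit '1' (value 1) x 2^5 = 32
  Digit '0' (value 0) x 2^4 = 0
  Digit '0' (value 0) x 2^3 = 0
  Digit '1' (value 1) x 2^2 = 4
  Digit '1' (value 1) x 2^1 = 2
  Digit '1' (value 1) x 2^0 = 1
Sum = 5671

5671


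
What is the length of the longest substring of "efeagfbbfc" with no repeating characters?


Input: "efeagfbbfc"
Sliding window (track last position of each char):
  Position 0 ('e'): window [0,0] length 1 -- new best
  Position 1 ('f'): window [0,1] length 2 -- new best
  Position 2 ('e'): repeat (last at 0), move window start to 1
  Position 2 ('e'): window [1,2] length 2
  Position 3 ('a'): window [1,3] length 3 -- new best
  Position 4 ('g'): window [1,4] length 4 -- new best
  Position 5 ('f'): repeat (last at 1), move window start to 2
  Position 5 ('f'): window [2,5] length 4
  Position 6 ('b'): window [2,6] length 5 -- new best
  Position 7 ('b'): repeat (last at 6), move window start to 7
  Position 7 ('b'): window [7,7] length 1
  Position 8 ('f'): window [7,8] length 2
  Position 9 ('c'): window [7,9] length 3
Longest substring with no repeats: "eagfb" with length 5

5


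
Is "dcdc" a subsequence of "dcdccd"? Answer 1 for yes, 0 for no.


Check if "dcdc" is a subsequence of "dcdccd"
Greedy scan:
  Position 0 ('d'): matches sub[0] = 'd'
  Position 1 ('c'): matches sub[1] = 'c'
  Position 2 ('d'): matches sub[2] = 'd'
  Position 3 ('c'): matches sub[3] = 'c'
  Position 4 ('c'): no match needed
  Position 5 ('d'): no match needed
All 4 characters matched => is a subsequence

1


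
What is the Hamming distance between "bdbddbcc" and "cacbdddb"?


Comparing "bdbddbcc" and "cacbdddb" position by position:
  Position 0: 'b' vs 'c' => differ
  Position 1: 'd' vs 'a' => differ
  Position 2: 'b' vs 'c' => differ
  Position 3: 'd' vs 'b' => differ
  Position 4: 'd' vs 'd' => same
  Position 5: 'b' vs 'd' => differ
  Position 6: 'c' vs 'd' => differ
  Position 7: 'c' vs 'b' => differ
Total differences (Hamming distance): 7

7


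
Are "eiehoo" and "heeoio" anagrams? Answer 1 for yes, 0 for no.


Strings: "eiehoo", "heeoio"
Sorted first:  eehioo
Sorted second: eehioo
Sorted forms match => anagrams

1


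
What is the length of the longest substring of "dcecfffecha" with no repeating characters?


Input: "dcecfffecha"
Sliding window (track last position of each char):
  Position 0 ('d'): window [0,0] length 1 -- new best
  Position 1 ('c'): window [0,1] length 2 -- new best
  Position 2 ('e'): window [0,2] length 3 -- new best
  Position 3 ('c'): repeat (last at 1), move window start to 2
  Position 3 ('c'): window [2,3] length 2
  Position 4 ('f'): window [2,4] length 3
  Position 5 ('f'): repeat (last at 4), move window start to 5
  Position 5 ('f'): window [5,5] length 1
  Position 6 ('f'): repeat (last at 5), move window start to 6
  Position 6 ('f'): window [6,6] length 1
  Position 7 ('e'): window [6,7] length 2
  Position 8 ('c'): window [6,8] length 3
  Position 9 ('h'): window [6,9] length 4 -- new best
  Position 10 ('a'): window [6,10] length 5 -- new best
Longest substring with no repeats: "fecha" with length 5

5


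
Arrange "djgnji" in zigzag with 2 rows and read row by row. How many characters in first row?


Zigzag "djgnji" into 2 rows:
Placing characters:
  'd' => row 0
  'j' => row 1
  'g' => row 0
  'n' => row 1
  'j' => row 0
  'i' => row 1
Rows:
  Row 0: "dgj"
  Row 1: "jni"
First row length: 3

3


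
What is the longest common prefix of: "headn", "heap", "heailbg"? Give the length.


Words: headn, heap, heailbg
  Position 0: all 'h' => match
  Position 1: all 'e' => match
  Position 2: all 'a' => match
  Position 3: ('d', 'p', 'i') => mismatch, stop
LCP = "hea" (length 3)

3


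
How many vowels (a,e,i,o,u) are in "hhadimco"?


Input: hhadimco
Checking each character:
  'h' at position 0: consonant
  'h' at position 1: consonant
  'a' at position 2: vowel (running total: 1)
  'd' at position 3: consonant
  'i' at position 4: vowel (running total: 2)
  'm' at position 5: consonant
  'c' at position 6: consonant
  'o' at position 7: vowel (running total: 3)
Total vowels: 3

3


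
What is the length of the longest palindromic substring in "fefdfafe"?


Input: "fefdfafe"
Checking substrings for palindromes:
  [0:3] "fef" (len 3) => palindrome
  [2:5] "fdf" (len 3) => palindrome
  [4:7] "faf" (len 3) => palindrome
Longest palindromic substring: "fef" with length 3

3


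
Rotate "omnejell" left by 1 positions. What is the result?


Input: "omnejell", rotate left by 1
First 1 characters: "o"
Remaining characters: "mnejell"
Concatenate remaining + first: "mnejell" + "o" = "mnejello"

mnejello


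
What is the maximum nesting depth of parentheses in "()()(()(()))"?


Input: "()()(()(()))"
Tracking depth:
  Position 0 '(': depth becomes 1
  Position 1 ')': depth becomes 0
  Position 2 '(': depth becomes 1
  Position 3 ')': depth becomes 0
  Position 4 '(': depth becomes 1
  Position 5 '(': depth becomes 2
  Position 6 ')': depth becomes 1
  Position 7 '(': depth becomes 2
  Position 8 '(': depth becomes 3
  Position 9 ')': depth becomes 2
  Position 10 ')': depth becomes 1
  Position 11 ')': depth becomes 0
Maximum depth reached: 3

3


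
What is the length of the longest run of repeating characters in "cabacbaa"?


Input: "cabacbaa"
Scanning for longest run:
  Position 1 ('a'): new char, reset run to 1
  Position 2 ('b'): new char, reset run to 1
  Position 3 ('a'): new char, reset run to 1
  Position 4 ('c'): new char, reset run to 1
  Position 5 ('b'): new char, reset run to 1
  Position 6 ('a'): new char, reset run to 1
  Position 7 ('a'): continues run of 'a', length=2
Longest run: 'a' with length 2

2


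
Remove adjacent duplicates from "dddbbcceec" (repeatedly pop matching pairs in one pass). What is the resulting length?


Input: dddbbcceec
Stack-based adjacent duplicate removal:
  Read 'd': push. Stack: d
  Read 'd': matches stack top 'd' => pop. Stack: (empty)
  Read 'd': push. Stack: d
  Read 'b': push. Stack: db
  Read 'b': matches stack top 'b' => pop. Stack: d
  Read 'c': push. Stack: dc
  Read 'c': matches stack top 'c' => pop. Stack: d
  Read 'e': push. Stack: de
  Read 'e': matches stack top 'e' => pop. Stack: d
  Read 'c': push. Stack: dc
Final stack: "dc" (length 2)

2


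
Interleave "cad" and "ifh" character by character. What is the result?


Interleaving "cad" and "ifh":
  Position 0: 'c' from first, 'i' from second => "ci"
  Position 1: 'a' from first, 'f' from second => "af"
  Position 2: 'd' from first, 'h' from second => "dh"
Result: ciafdh

ciafdh


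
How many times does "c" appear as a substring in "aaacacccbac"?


Searching for "c" in "aaacacccbac"
Scanning each position:
  Position 0: "a" => no
  Position 1: "a" => no
  Position 2: "a" => no
  Position 3: "c" => MATCH
  Position 4: "a" => no
  Position 5: "c" => MATCH
  Position 6: "c" => MATCH
  Position 7: "c" => MATCH
  Position 8: "b" => no
  Position 9: "a" => no
  Position 10: "c" => MATCH
Total occurrences: 5

5


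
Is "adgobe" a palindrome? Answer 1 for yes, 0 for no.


Input: adgobe
Reversed: ebogda
  Compare pos 0 ('a') with pos 5 ('e'): MISMATCH
  Compare pos 1 ('d') with pos 4 ('b'): MISMATCH
  Compare pos 2 ('g') with pos 3 ('o'): MISMATCH
Result: not a palindrome

0


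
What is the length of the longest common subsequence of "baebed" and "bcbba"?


LCS of "baebed" and "bcbba"
DP table:
           b    c    b    b    a
      0    0    0    0    0    0
  b   0    1    1    1    1    1
  a   0    1    1    1    1    2
  e   0    1    1    1    1    2
  b   0    1    1    2    2    2
  e   0    1    1    2    2    2
  d   0    1    1    2    2    2
LCS length = dp[6][5] = 2

2


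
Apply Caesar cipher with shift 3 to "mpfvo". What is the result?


Caesar cipher: shift "mpfvo" by 3
  'm' (pos 12) + 3 = pos 15 = 'p'
  'p' (pos 15) + 3 = pos 18 = 's'
  'f' (pos 5) + 3 = pos 8 = 'i'
  'v' (pos 21) + 3 = pos 24 = 'y'
  'o' (pos 14) + 3 = pos 17 = 'r'
Result: psiyr

psiyr


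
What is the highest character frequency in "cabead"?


Input: cabead
Character counts:
  'a': 2
  'b': 1
  'c': 1
  'd': 1
  'e': 1
Maximum frequency: 2

2


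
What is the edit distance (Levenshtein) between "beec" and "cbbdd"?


Computing edit distance: "beec" -> "cbbdd"
DP table:
           c    b    b    d    d
      0    1    2    3    4    5
  b   1    1    1    2    3    4
  e   2    2    2    2    3    4
  e   3    3    3    3    3    4
  c   4    3    4    4    4    4
Edit distance = dp[4][5] = 4

4


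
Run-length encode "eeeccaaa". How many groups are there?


Input: eeeccaaa
Scanning for consecutive runs:
  Group 1: 'e' x 3 (positions 0-2)
  Group 2: 'c' x 2 (positions 3-4)
  Group 3: 'a' x 3 (positions 5-7)
Total groups: 3

3


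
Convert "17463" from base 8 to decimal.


Input: "17463" in base 8
Positional expansion:
  Digit '1' (value 1) x 8^4 = 4096
  Digit '7' (value 7) x 8^3 = 3584
  Digit '4' (value 4) x 8^2 = 256
  Digit '6' (value 6) x 8^1 = 48
  Digit '3' (value 3) x 8^0 = 3
Sum = 7987

7987


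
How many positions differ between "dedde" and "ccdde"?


Comparing "dedde" and "ccdde" position by position:
  Position 0: 'd' vs 'c' => DIFFER
  Position 1: 'e' vs 'c' => DIFFER
  Position 2: 'd' vs 'd' => same
  Position 3: 'd' vs 'd' => same
  Position 4: 'e' vs 'e' => same
Positions that differ: 2

2


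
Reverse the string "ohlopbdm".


Input: ohlopbdm
Reading characters right to left:
  Position 7: 'm'
  Position 6: 'd'
  Position 5: 'b'
  Position 4: 'p'
  Position 3: 'o'
  Position 2: 'l'
  Position 1: 'h'
  Position 0: 'o'
Reversed: mdbpolho

mdbpolho


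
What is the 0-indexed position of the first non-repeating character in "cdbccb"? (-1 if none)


Input: cdbccb
Character frequencies:
  'b': 2
  'c': 3
  'd': 1
Scanning left to right for freq == 1:
  Position 0 ('c'): freq=3, skip
  Position 1 ('d'): unique! => answer = 1

1


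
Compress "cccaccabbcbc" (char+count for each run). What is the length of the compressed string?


Input: cccaccabbcbc
Runs:
  'c' x 3 => "c3"
  'a' x 1 => "a1"
  'c' x 2 => "c2"
  'a' x 1 => "a1"
  'b' x 2 => "b2"
  'c' x 1 => "c1"
  'b' x 1 => "b1"
  'c' x 1 => "c1"
Compressed: "c3a1c2a1b2c1b1c1"
Compressed length: 16

16


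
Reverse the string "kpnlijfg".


Input: kpnlijfg
Reading characters right to left:
  Position 7: 'g'
  Position 6: 'f'
  Position 5: 'j'
  Position 4: 'i'
  Position 3: 'l'
  Position 2: 'n'
  Position 1: 'p'
  Position 0: 'k'
Reversed: gfjilnpk

gfjilnpk


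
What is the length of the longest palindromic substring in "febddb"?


Input: "febddb"
Checking substrings for palindromes:
  [2:6] "bddb" (len 4) => palindrome
  [3:5] "dd" (len 2) => palindrome
Longest palindromic substring: "bddb" with length 4

4


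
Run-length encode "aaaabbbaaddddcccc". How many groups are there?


Input: aaaabbbaaddddcccc
Scanning for consecutive runs:
  Group 1: 'a' x 4 (positions 0-3)
  Group 2: 'b' x 3 (positions 4-6)
  Group 3: 'a' x 2 (positions 7-8)
  Group 4: 'd' x 4 (positions 9-12)
  Group 5: 'c' x 4 (positions 13-16)
Total groups: 5

5


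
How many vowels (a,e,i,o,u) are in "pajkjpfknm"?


Input: pajkjpfknm
Checking each character:
  'p' at position 0: consonant
  'a' at position 1: vowel (running total: 1)
  'j' at position 2: consonant
  'k' at position 3: consonant
  'j' at position 4: consonant
  'p' at position 5: consonant
  'f' at position 6: consonant
  'k' at position 7: consonant
  'n' at position 8: consonant
  'm' at position 9: consonant
Total vowels: 1

1


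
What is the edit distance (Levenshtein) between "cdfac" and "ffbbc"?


Computing edit distance: "cdfac" -> "ffbbc"
DP table:
           f    f    b    b    c
      0    1    2    3    4    5
  c   1    1    2    3    4    4
  d   2    2    2    3    4    5
  f   3    2    2    3    4    5
  a   4    3    3    3    4    5
  c   5    4    4    4    4    4
Edit distance = dp[5][5] = 4

4


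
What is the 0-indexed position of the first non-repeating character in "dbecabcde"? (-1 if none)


Input: dbecabcde
Character frequencies:
  'a': 1
  'b': 2
  'c': 2
  'd': 2
  'e': 2
Scanning left to right for freq == 1:
  Position 0 ('d'): freq=2, skip
  Position 1 ('b'): freq=2, skip
  Position 2 ('e'): freq=2, skip
  Position 3 ('c'): freq=2, skip
  Position 4 ('a'): unique! => answer = 4

4


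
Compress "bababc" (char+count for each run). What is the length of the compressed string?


Input: bababc
Runs:
  'b' x 1 => "b1"
  'a' x 1 => "a1"
  'b' x 1 => "b1"
  'a' x 1 => "a1"
  'b' x 1 => "b1"
  'c' x 1 => "c1"
Compressed: "b1a1b1a1b1c1"
Compressed length: 12

12


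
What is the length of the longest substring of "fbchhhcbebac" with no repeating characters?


Input: "fbchhhcbebac"
Sliding window (track last position of each char):
  Position 0 ('f'): window [0,0] length 1 -- new best
  Position 1 ('b'): window [0,1] length 2 -- new best
  Position 2 ('c'): window [0,2] length 3 -- new best
  Position 3 ('h'): window [0,3] length 4 -- new best
  Position 4 ('h'): repeat (last at 3), move window start to 4
  Position 4 ('h'): window [4,4] length 1
  Position 5 ('h'): repeat (last at 4), move window start to 5
  Position 5 ('h'): window [5,5] length 1
  Position 6 ('c'): window [5,6] length 2
  Position 7 ('b'): window [5,7] length 3
  Position 8 ('e'): window [5,8] length 4
  Position 9 ('b'): repeat (last at 7), move window start to 8
  Position 9 ('b'): window [8,9] length 2
  Position 10 ('a'): window [8,10] length 3
  Position 11 ('c'): window [8,11] length 4
Longest substring with no repeats: "fbch" with length 4

4


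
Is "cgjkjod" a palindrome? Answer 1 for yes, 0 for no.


Input: cgjkjod
Reversed: dojkjgc
  Compare pos 0 ('c') with pos 6 ('d'): MISMATCH
  Compare pos 1 ('g') with pos 5 ('o'): MISMATCH
  Compare pos 2 ('j') with pos 4 ('j'): match
Result: not a palindrome

0


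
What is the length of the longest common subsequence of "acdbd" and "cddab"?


LCS of "acdbd" and "cddab"
DP table:
           c    d    d    a    b
      0    0    0    0    0    0
  a   0    0    0    0    1    1
  c   0    1    1    1    1    1
  d   0    1    2    2    2    2
  b   0    1    2    2    2    3
  d   0    1    2    3    3    3
LCS length = dp[5][5] = 3

3


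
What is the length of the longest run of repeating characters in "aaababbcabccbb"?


Input: "aaababbcabccbb"
Scanning for longest run:
  Position 1 ('a'): continues run of 'a', length=2
  Position 2 ('a'): continues run of 'a', length=3
  Position 3 ('b'): new char, reset run to 1
  Position 4 ('a'): new char, reset run to 1
  Position 5 ('b'): new char, reset run to 1
  Position 6 ('b'): continues run of 'b', length=2
  Position 7 ('c'): new char, reset run to 1
  Position 8 ('a'): new char, reset run to 1
  Position 9 ('b'): new char, reset run to 1
  Position 10 ('c'): new char, reset run to 1
  Position 11 ('c'): continues run of 'c', length=2
  Position 12 ('b'): new char, reset run to 1
  Position 13 ('b'): continues run of 'b', length=2
Longest run: 'a' with length 3

3


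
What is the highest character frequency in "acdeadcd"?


Input: acdeadcd
Character counts:
  'a': 2
  'c': 2
  'd': 3
  'e': 1
Maximum frequency: 3

3


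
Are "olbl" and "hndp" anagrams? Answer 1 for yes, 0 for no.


Strings: "olbl", "hndp"
Sorted first:  bllo
Sorted second: dhnp
Differ at position 0: 'b' vs 'd' => not anagrams

0


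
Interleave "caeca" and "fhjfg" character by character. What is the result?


Interleaving "caeca" and "fhjfg":
  Position 0: 'c' from first, 'f' from second => "cf"
  Position 1: 'a' from first, 'h' from second => "ah"
  Position 2: 'e' from first, 'j' from second => "ej"
  Position 3: 'c' from first, 'f' from second => "cf"
  Position 4: 'a' from first, 'g' from second => "ag"
Result: cfahejcfag

cfahejcfag


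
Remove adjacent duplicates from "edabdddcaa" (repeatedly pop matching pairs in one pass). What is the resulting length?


Input: edabdddcaa
Stack-based adjacent duplicate removal:
  Read 'e': push. Stack: e
  Read 'd': push. Stack: ed
  Read 'a': push. Stack: eda
  Read 'b': push. Stack: edab
  Read 'd': push. Stack: edabd
  Read 'd': matches stack top 'd' => pop. Stack: edab
  Read 'd': push. Stack: edabd
  Read 'c': push. Stack: edabdc
  Read 'a': push. Stack: edabdca
  Read 'a': matches stack top 'a' => pop. Stack: edabdc
Final stack: "edabdc" (length 6)

6


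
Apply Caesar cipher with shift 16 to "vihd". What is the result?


Caesar cipher: shift "vihd" by 16
  'v' (pos 21) + 16 = pos 11 = 'l'
  'i' (pos 8) + 16 = pos 24 = 'y'
  'h' (pos 7) + 16 = pos 23 = 'x'
  'd' (pos 3) + 16 = pos 19 = 't'
Result: lyxt

lyxt


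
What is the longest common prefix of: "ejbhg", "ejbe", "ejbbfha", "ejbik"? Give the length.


Words: ejbhg, ejbe, ejbbfha, ejbik
  Position 0: all 'e' => match
  Position 1: all 'j' => match
  Position 2: all 'b' => match
  Position 3: ('h', 'e', 'b', 'i') => mismatch, stop
LCP = "ejb" (length 3)

3


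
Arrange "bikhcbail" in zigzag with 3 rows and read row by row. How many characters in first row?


Zigzag "bikhcbail" into 3 rows:
Placing characters:
  'b' => row 0
  'i' => row 1
  'k' => row 2
  'h' => row 1
  'c' => row 0
  'b' => row 1
  'a' => row 2
  'i' => row 1
  'l' => row 0
Rows:
  Row 0: "bcl"
  Row 1: "ihbi"
  Row 2: "ka"
First row length: 3

3


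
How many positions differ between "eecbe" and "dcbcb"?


Comparing "eecbe" and "dcbcb" position by position:
  Position 0: 'e' vs 'd' => DIFFER
  Position 1: 'e' vs 'c' => DIFFER
  Position 2: 'c' vs 'b' => DIFFER
  Position 3: 'b' vs 'c' => DIFFER
  Position 4: 'e' vs 'b' => DIFFER
Positions that differ: 5

5


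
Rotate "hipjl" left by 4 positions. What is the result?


Input: "hipjl", rotate left by 4
First 4 characters: "hipj"
Remaining characters: "l"
Concatenate remaining + first: "l" + "hipj" = "lhipj"

lhipj


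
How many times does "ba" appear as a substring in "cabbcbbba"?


Searching for "ba" in "cabbcbbba"
Scanning each position:
  Position 0: "ca" => no
  Position 1: "ab" => no
  Position 2: "bb" => no
  Position 3: "bc" => no
  Position 4: "cb" => no
  Position 5: "bb" => no
  Position 6: "bb" => no
  Position 7: "ba" => MATCH
Total occurrences: 1

1


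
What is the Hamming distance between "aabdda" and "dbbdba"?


Comparing "aabdda" and "dbbdba" position by position:
  Position 0: 'a' vs 'd' => differ
  Position 1: 'a' vs 'b' => differ
  Position 2: 'b' vs 'b' => same
  Position 3: 'd' vs 'd' => same
  Position 4: 'd' vs 'b' => differ
  Position 5: 'a' vs 'a' => same
Total differences (Hamming distance): 3

3


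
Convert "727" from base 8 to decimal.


Input: "727" in base 8
Positional expansion:
  Digit '7' (value 7) x 8^2 = 448
  Digit '2' (value 2) x 8^1 = 16
  Digit '7' (value 7) x 8^0 = 7
Sum = 471

471


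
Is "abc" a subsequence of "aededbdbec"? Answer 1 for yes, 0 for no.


Check if "abc" is a subsequence of "aededbdbec"
Greedy scan:
  Position 0 ('a'): matches sub[0] = 'a'
  Position 1 ('e'): no match needed
  Position 2 ('d'): no match needed
  Position 3 ('e'): no match needed
  Position 4 ('d'): no match needed
  Position 5 ('b'): matches sub[1] = 'b'
  Position 6 ('d'): no match needed
  Position 7 ('b'): no match needed
  Position 8 ('e'): no match needed
  Position 9 ('c'): matches sub[2] = 'c'
All 3 characters matched => is a subsequence

1


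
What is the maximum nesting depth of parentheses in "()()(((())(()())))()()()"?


Input: "()()(((())(()())))()()()"
Tracking depth:
  Position 0 '(': depth becomes 1
  Position 1 ')': depth becomes 0
  Position 2 '(': depth becomes 1
  Position 3 ')': depth becomes 0
  Position 4 '(': depth becomes 1
  Position 5 '(': depth becomes 2
  Position 6 '(': depth becomes 3
  Position 7 '(': depth becomes 4
  Position 8 ')': depth becomes 3
  Position 9 ')': depth becomes 2
  Position 10 '(': depth becomes 3
  Position 11 '(': depth becomes 4
  Position 12 ')': depth becomes 3
  Position 13 '(': depth becomes 4
  Position 14 ')': depth becomes 3
  Position 15 ')': depth becomes 2
  Position 16 ')': depth becomes 1
  Position 17 ')': depth becomes 0
  Position 18 '(': depth becomes 1
  Position 19 ')': depth becomes 0
  Position 20 '(': depth becomes 1
  Position 21 ')': depth becomes 0
  Position 22 '(': depth becomes 1
  Position 23 ')': depth becomes 0
Maximum depth reached: 4

4


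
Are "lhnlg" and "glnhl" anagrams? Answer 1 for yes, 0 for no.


Strings: "lhnlg", "glnhl"
Sorted first:  ghlln
Sorted second: ghlln
Sorted forms match => anagrams

1


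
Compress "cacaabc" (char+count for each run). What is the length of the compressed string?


Input: cacaabc
Runs:
  'c' x 1 => "c1"
  'a' x 1 => "a1"
  'c' x 1 => "c1"
  'a' x 2 => "a2"
  'b' x 1 => "b1"
  'c' x 1 => "c1"
Compressed: "c1a1c1a2b1c1"
Compressed length: 12

12


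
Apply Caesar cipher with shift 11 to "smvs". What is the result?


Caesar cipher: shift "smvs" by 11
  's' (pos 18) + 11 = pos 3 = 'd'
  'm' (pos 12) + 11 = pos 23 = 'x'
  'v' (pos 21) + 11 = pos 6 = 'g'
  's' (pos 18) + 11 = pos 3 = 'd'
Result: dxgd

dxgd


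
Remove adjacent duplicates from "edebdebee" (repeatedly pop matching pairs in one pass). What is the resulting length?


Input: edebdebee
Stack-based adjacent duplicate removal:
  Read 'e': push. Stack: e
  Read 'd': push. Stack: ed
  Read 'e': push. Stack: ede
  Read 'b': push. Stack: edeb
  Read 'd': push. Stack: edebd
  Read 'e': push. Stack: edebde
  Read 'b': push. Stack: edebdeb
  Read 'e': push. Stack: edebdebe
  Read 'e': matches stack top 'e' => pop. Stack: edebdeb
Final stack: "edebdeb" (length 7)

7


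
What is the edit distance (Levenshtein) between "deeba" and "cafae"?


Computing edit distance: "deeba" -> "cafae"
DP table:
           c    a    f    a    e
      0    1    2    3    4    5
  d   1    1    2    3    4    5
  e   2    2    2    3    4    4
  e   3    3    3    3    4    4
  b   4    4    4    4    4    5
  a   5    5    4    5    4    5
Edit distance = dp[5][5] = 5

5


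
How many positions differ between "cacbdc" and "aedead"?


Comparing "cacbdc" and "aedead" position by position:
  Position 0: 'c' vs 'a' => DIFFER
  Position 1: 'a' vs 'e' => DIFFER
  Position 2: 'c' vs 'd' => DIFFER
  Position 3: 'b' vs 'e' => DIFFER
  Position 4: 'd' vs 'a' => DIFFER
  Position 5: 'c' vs 'd' => DIFFER
Positions that differ: 6

6


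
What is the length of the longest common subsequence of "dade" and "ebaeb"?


LCS of "dade" and "ebaeb"
DP table:
           e    b    a    e    b
      0    0    0    0    0    0
  d   0    0    0    0    0    0
  a   0    0    0    1    1    1
  d   0    0    0    1    1    1
  e   0    1    1    1    2    2
LCS length = dp[4][5] = 2

2


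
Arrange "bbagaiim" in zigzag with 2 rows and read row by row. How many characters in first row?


Zigzag "bbagaiim" into 2 rows:
Placing characters:
  'b' => row 0
  'b' => row 1
  'a' => row 0
  'g' => row 1
  'a' => row 0
  'i' => row 1
  'i' => row 0
  'm' => row 1
Rows:
  Row 0: "baai"
  Row 1: "bgim"
First row length: 4

4


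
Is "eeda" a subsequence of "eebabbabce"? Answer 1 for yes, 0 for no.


Check if "eeda" is a subsequence of "eebabbabce"
Greedy scan:
  Position 0 ('e'): matches sub[0] = 'e'
  Position 1 ('e'): matches sub[1] = 'e'
  Position 2 ('b'): no match needed
  Position 3 ('a'): no match needed
  Position 4 ('b'): no match needed
  Position 5 ('b'): no match needed
  Position 6 ('a'): no match needed
  Position 7 ('b'): no match needed
  Position 8 ('c'): no match needed
  Position 9 ('e'): no match needed
Only matched 2/4 characters => not a subsequence

0


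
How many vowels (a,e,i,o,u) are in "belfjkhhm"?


Input: belfjkhhm
Checking each character:
  'b' at position 0: consonant
  'e' at position 1: vowel (running total: 1)
  'l' at position 2: consonant
  'f' at position 3: consonant
  'j' at position 4: consonant
  'k' at position 5: consonant
  'h' at position 6: consonant
  'h' at position 7: consonant
  'm' at position 8: consonant
Total vowels: 1

1


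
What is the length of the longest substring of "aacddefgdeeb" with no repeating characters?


Input: "aacddefgdeeb"
Sliding window (track last position of each char):
  Position 0 ('a'): window [0,0] length 1 -- new best
  Position 1 ('a'): repeat (last at 0), move window start to 1
  Position 1 ('a'): window [1,1] length 1
  Position 2 ('c'): window [1,2] length 2 -- new best
  Position 3 ('d'): window [1,3] length 3 -- new best
  Position 4 ('d'): repeat (last at 3), move window start to 4
  Position 4 ('d'): window [4,4] length 1
  Position 5 ('e'): window [4,5] length 2
  Position 6 ('f'): window [4,6] length 3
  Position 7 ('g'): window [4,7] length 4 -- new best
  Position 8 ('d'): repeat (last at 4), move window start to 5
  Position 8 ('d'): window [5,8] length 4
  Position 9 ('e'): repeat (last at 5), move window start to 6
  Position 9 ('e'): window [6,9] length 4
  Position 10 ('e'): repeat (last at 9), move window start to 10
  Position 10 ('e'): window [10,10] length 1
  Position 11 ('b'): window [10,11] length 2
Longest substring with no repeats: "defg" with length 4

4


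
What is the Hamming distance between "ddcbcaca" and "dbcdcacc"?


Comparing "ddcbcaca" and "dbcdcacc" position by position:
  Position 0: 'd' vs 'd' => same
  Position 1: 'd' vs 'b' => differ
  Position 2: 'c' vs 'c' => same
  Position 3: 'b' vs 'd' => differ
  Position 4: 'c' vs 'c' => same
  Position 5: 'a' vs 'a' => same
  Position 6: 'c' vs 'c' => same
  Position 7: 'a' vs 'c' => differ
Total differences (Hamming distance): 3

3


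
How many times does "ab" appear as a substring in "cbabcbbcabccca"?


Searching for "ab" in "cbabcbbcabccca"
Scanning each position:
  Position 0: "cb" => no
  Position 1: "ba" => no
  Position 2: "ab" => MATCH
  Position 3: "bc" => no
  Position 4: "cb" => no
  Position 5: "bb" => no
  Position 6: "bc" => no
  Position 7: "ca" => no
  Position 8: "ab" => MATCH
  Position 9: "bc" => no
  Position 10: "cc" => no
  Position 11: "cc" => no
  Position 12: "ca" => no
Total occurrences: 2

2


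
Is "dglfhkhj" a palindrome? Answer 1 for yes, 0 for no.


Input: dglfhkhj
Reversed: jhkhflgd
  Compare pos 0 ('d') with pos 7 ('j'): MISMATCH
  Compare pos 1 ('g') with pos 6 ('h'): MISMATCH
  Compare pos 2 ('l') with pos 5 ('k'): MISMATCH
  Compare pos 3 ('f') with pos 4 ('h'): MISMATCH
Result: not a palindrome

0
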